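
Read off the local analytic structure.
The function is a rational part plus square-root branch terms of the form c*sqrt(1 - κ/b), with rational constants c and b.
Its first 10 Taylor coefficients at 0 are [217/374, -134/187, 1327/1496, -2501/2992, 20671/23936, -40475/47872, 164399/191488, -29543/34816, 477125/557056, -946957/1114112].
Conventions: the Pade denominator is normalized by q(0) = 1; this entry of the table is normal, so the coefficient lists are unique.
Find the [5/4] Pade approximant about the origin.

Taylor coefficients needed (read off): a_0 = 217/374, a_1 = -134/187, a_2 = 1327/1496, a_3 = -2501/2992, a_4 = 20671/23936, a_5 = -40475/47872, a_6 = 164399/191488, a_7 = -29543/34816, a_8 = 477125/557056, a_9 = -946957/1114112.
Write the denominator as Q(κ) = 1 + q1*κ + q2*κ^2 + q3*κ^3 + q4*κ^4. Requiring Q*f - P = O(κ^10) with deg P <= 5 kills the coefficients of κ^6..κ^9 in Q*f:
  κ^6: a_6 + q1*a_5 + q2*a_4 + q3*a_3 + q4*a_2 = 0, i.e. 164399/191488 + (-40475/47872)*q1 + (20671/23936)*q2 + (-2501/2992)*q3 + (1327/1496)*q4 = 0.
  κ^7: a_7 + q1*a_6 + q2*a_5 + q3*a_4 + q4*a_3 = 0, i.e. -29543/34816 + (164399/191488)*q1 + (-40475/47872)*q2 + (20671/23936)*q3 + (-2501/2992)*q4 = 0.
  κ^8: a_8 + q1*a_7 + q2*a_6 + q3*a_5 + q4*a_4 = 0, i.e. 477125/557056 + (-29543/34816)*q1 + (164399/191488)*q2 + (-40475/47872)*q3 + (20671/23936)*q4 = 0.
  κ^9: a_9 + q1*a_8 + q2*a_7 + q3*a_6 + q4*a_5 = 0, i.e. -946957/1114112 + (477125/557056)*q1 + (-29543/34816)*q2 + (164399/191488)*q3 + (-40475/47872)*q4 = 0.
Solving this linear system: q1 = -32049394/54712379, q2 = -761149517/875398064, q3 = 555568231/875398064, q4 = -1143469281/14006369024.
The numerator is Q*f truncated at degree 5: P0 = a_0 = 217/374; P1 = a_1 + q1*a_0 = -10808818035/10231214873; P2 = a_2 + q1*a_1 + q2*a_0 = 262671664015/327398875936; P3 = a_3 + q1*a_2 + q2*a_1 + q3*a_0 = -119243126427/327398875936; P4 = a_4 + q1*a_3 + q2*a_2 + q3*a_1 + q4*a_0 = 24601435359/308140118528; P5 = a_5 + q1*a_4 + q2*a_3 + q3*a_2 + q4*a_1 = -119583471/38517514816.

The Pade approximant has numerator coefficients [217/374, -10808818035/10231214873, 262671664015/327398875936, -119243126427/327398875936, 24601435359/308140118528, -119583471/38517514816]; denominator coefficients [1, -32049394/54712379, -761149517/875398064, 555568231/875398064, -1143469281/14006369024].


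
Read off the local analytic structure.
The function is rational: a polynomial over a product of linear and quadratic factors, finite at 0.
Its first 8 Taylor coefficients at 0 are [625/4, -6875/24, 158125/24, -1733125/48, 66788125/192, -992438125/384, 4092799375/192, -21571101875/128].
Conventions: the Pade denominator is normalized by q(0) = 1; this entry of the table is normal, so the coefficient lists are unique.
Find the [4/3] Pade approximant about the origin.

Taylor coefficients needed (read off): a_0 = 625/4, a_1 = -6875/24, a_2 = 158125/24, a_3 = -1733125/48, a_4 = 66788125/192, a_5 = -992438125/384, a_6 = 4092799375/192, a_7 = -21571101875/128.
Write the denominator as Q(ξ) = 1 + q1*ξ + q2*ξ^2 + q3*ξ^3. Requiring Q*f - P = O(ξ^8) with deg P <= 4 kills the coefficients of ξ^5..ξ^7 in Q*f:
  ξ^5: a_5 + q1*a_4 + q2*a_3 + q3*a_2 = 0, i.e. -992438125/384 + (66788125/192)*q1 + (-1733125/48)*q2 + (158125/24)*q3 = 0.
  ξ^6: a_6 + q1*a_5 + q2*a_4 + q3*a_3 = 0, i.e. 4092799375/192 + (-992438125/384)*q1 + (66788125/192)*q2 + (-1733125/48)*q3 = 0.
  ξ^7: a_7 + q1*a_6 + q2*a_5 + q3*a_4 = 0, i.e. -21571101875/128 + (4092799375/192)*q1 + (-992438125/384)*q2 + (66788125/192)*q3 = 0.
Solving this linear system: q1 = 198994687/84546526, q2 = -6265116411/169093052, q3 = 21965710925/338186104.
The numerator is Q*f truncated at degree 4: P0 = a_0 = 625/4; P1 = a_1 + q1*a_0 = 10310794375/126819789; P2 = a_2 + q1*a_1 + q2*a_0 = 15858605000/126819789; P3 = a_3 + q1*a_2 + q2*a_1 + q3*a_0 = 20648600000/126819789; P4 = a_4 + q1*a_3 + q2*a_2 + q3*a_1 = 19208000000/126819789.

The Pade approximant has numerator coefficients [625/4, 10310794375/126819789, 15858605000/126819789, 20648600000/126819789, 19208000000/126819789]; denominator coefficients [1, 198994687/84546526, -6265116411/169093052, 21965710925/338186104].


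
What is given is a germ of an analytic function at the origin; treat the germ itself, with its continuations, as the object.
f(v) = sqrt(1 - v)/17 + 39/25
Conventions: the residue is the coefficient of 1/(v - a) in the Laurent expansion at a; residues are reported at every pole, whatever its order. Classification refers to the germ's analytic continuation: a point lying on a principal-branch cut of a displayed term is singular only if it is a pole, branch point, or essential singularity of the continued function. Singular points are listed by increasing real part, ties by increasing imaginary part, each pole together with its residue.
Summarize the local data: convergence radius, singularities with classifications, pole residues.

Branch term (1/17)*sqrt(1 - v/(1)): its argument vanishes at v = 1, a square-root branch point, modulus 1.
The radius of convergence is the smallest modulus among the singular points: 1.

Radius of convergence at 0: 1.
At 1: an algebraic (square-root) branch point.


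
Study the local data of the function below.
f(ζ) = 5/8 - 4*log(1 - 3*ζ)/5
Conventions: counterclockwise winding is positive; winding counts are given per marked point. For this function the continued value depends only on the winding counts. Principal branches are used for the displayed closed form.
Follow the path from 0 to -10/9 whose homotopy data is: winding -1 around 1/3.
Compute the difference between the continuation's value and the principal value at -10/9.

The rational part is single-valued and drops out of the difference; each branch term changes only by its own monodromy.
(-4/5)*log(1 - ζ/(1/3)): each positive loop around 1/3 adds 2*pi*i to the log, so winding -1 contributes (-4/5)*(-1)*2*pi*i = (8/5)*pi*i.
Summing the contributions at ζ = -10/9 gives (8/5)*pi*i.

Continued minus principal equals (8/5)*pi*i.


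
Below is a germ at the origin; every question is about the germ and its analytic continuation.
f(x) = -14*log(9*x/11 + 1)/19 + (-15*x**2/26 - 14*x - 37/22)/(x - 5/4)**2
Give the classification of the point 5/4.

The point is a pole of order 2.

The denominator factor x - 5/4 vanishes at 5/4 and appears to the power 2; the numerator there equals -91901/4576, nonzero, and no other factor vanishes.
The branch terms are analytic at this point.
Hence a pole whose order is the multiplicity, 2.


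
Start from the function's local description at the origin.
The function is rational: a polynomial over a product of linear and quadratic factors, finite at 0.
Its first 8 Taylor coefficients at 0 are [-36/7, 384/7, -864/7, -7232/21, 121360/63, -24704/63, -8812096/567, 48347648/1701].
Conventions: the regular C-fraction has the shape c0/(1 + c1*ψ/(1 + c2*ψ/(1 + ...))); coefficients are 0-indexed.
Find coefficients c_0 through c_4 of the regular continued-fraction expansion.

The regular C-fraction coefficients are [-36/7, 32/3, -101/12, 1633/1212, -288034/164933].

Taylor coefficients (read off): a_0 = -36/7, a_1 = 384/7, a_2 = -864/7, a_3 = -7232/21, a_4 = 121360/63.
c0 = a_0 = -36/7. Peel one level at a time: if S = 1 + c*ψ/S' with S'(0) = 1, then c is the ψ-coefficient of S and S' = c*ψ/(S - 1).
S_1 = c0/f = 1 + (32/3)*ψ + (808/9)*ψ^2 + ...; c1 = 32/3.
S_2 = c1*ψ/(S_1 - 1) = 1 + (-101/12)*ψ + (1633/144)*ψ^2 + ...; c2 = -101/12.
S_3 = c2*ψ/(S_2 - 1) = 1 + (1633/1212)*ψ + (144017/61206)*ψ^2 + ...; c3 = 1633/1212.
S_4 = c3*ψ/(S_3 - 1) = 1 + (-288034/164933)*ψ + ...; c4 = -288034/164933.


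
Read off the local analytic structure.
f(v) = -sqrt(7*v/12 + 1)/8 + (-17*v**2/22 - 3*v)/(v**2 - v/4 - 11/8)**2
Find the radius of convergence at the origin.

Denominator factor (v**2 - v/4 - 11/8)^2: discriminant 89/16, real irrational roots 1/8 + (1/8)*sqrt(89) and 1/8 - (1/8)*sqrt(89); poles of order 2, moduli 1/8 + (1/8)*sqrt(89) and -1/8 + (1/8)*sqrt(89).
Branch term (-1/8)*sqrt(1 - v/(-12/7)): its argument vanishes at v = -12/7, a square-root branch point, modulus 12/7.
The radius of convergence is the smallest modulus among the singular points: -1/8 + (1/8)*sqrt(89).

The radius of convergence is -1/8 + (1/8)*sqrt(89).


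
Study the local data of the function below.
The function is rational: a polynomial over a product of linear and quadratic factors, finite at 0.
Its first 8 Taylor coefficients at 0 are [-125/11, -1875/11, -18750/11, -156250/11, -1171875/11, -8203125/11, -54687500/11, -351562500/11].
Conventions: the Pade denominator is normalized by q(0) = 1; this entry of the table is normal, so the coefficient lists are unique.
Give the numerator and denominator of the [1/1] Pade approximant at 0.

The Pade approximant has numerator coefficients [-125/11, -625/11]; denominator coefficients [1, -10].

Taylor coefficients needed (read off): a_0 = -125/11, a_1 = -1875/11, a_2 = -18750/11.
Write the denominator as Q(λ) = 1 + q1*λ. Requiring Q*f - P = O(λ^3) with deg P <= 1 kills the coefficients of λ^2..λ^2 in Q*f:
  λ^2: a_2 + q1*a_1 = 0, i.e. -18750/11 + (-1875/11)*q1 = 0.
Solving this linear system: q1 = -10.
The numerator is Q*f truncated at degree 1: P0 = a_0 = -125/11; P1 = a_1 + q1*a_0 = -625/11.


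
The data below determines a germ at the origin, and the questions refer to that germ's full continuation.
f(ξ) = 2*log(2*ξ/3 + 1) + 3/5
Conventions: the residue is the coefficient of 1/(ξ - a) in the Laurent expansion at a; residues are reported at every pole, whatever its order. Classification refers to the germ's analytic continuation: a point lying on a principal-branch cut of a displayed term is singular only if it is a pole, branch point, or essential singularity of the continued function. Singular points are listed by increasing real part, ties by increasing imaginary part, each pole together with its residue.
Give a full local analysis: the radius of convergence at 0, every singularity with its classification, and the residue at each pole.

Radius of convergence at 0: 3/2.
At -3/2: a logarithmic branch point.

Branch term (2)*log(1 - ξ/(-3/2)): its argument vanishes at ξ = -3/2, a logarithmic branch point, modulus 3/2.
The radius of convergence is the smallest modulus among the singular points: 3/2.


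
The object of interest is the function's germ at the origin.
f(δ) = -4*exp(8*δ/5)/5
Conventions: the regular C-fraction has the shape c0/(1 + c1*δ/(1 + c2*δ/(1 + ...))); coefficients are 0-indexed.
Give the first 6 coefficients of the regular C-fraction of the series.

The regular C-fraction coefficients are [-4/5, -8/5, 4/5, -4/15, 4/15, -4/25].

Taylor coefficients (expand at 0): a_0 = -4/5, a_1 = -32/25, a_2 = -128/125, a_3 = -1024/1875, a_4 = -2048/9375, a_5 = -16384/234375.
c0 = a_0 = -4/5. Peel one level at a time: if S = 1 + c*δ/S' with S'(0) = 1, then c is the δ-coefficient of S and S' = c*δ/(S - 1).
S_1 = c0/f = 1 + (-8/5)*δ + (32/25)*δ^2 + ...; c1 = -8/5.
S_2 = c1*δ/(S_1 - 1) = 1 + (4/5)*δ + (16/75)*δ^2 + ...; c2 = 4/5.
S_3 = c2*δ/(S_2 - 1) = 1 + (-4/15)*δ + (16/225)*δ^2 + ...; c3 = -4/15.
S_4 = c3*δ/(S_3 - 1) = 1 + (4/15)*δ + (16/375)*δ^2 + ...; c4 = 4/15.
S_5 = c4*δ/(S_4 - 1) = 1 + (-4/25)*δ + ...; c5 = -4/25.


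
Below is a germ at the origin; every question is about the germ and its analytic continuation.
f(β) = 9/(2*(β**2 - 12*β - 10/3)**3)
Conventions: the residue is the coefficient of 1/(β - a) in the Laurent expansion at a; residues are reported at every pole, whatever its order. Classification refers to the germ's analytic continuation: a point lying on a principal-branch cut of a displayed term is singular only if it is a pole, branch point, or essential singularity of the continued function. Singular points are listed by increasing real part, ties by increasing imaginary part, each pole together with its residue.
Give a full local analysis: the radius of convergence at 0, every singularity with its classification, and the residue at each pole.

Denominator factor (β**2 - 12*β - 10/3)^3: discriminant 472/3, real irrational roots 6 + (1/3)*sqrt(354) and 6 - (1/3)*sqrt(354); poles of order 3, moduli 6 + (1/3)*sqrt(354) and -6 + (1/3)*sqrt(354).
The radius of convergence is the smallest modulus among the singular points: -6 + (1/3)*sqrt(354).
The factor β**2 - 12*β - 10/3 splits as (β - a)(β - a') with a = 6 - (1/3)*sqrt(354), a' = 6 + (1/3)*sqrt(354). At the order-3 pole a set g(β) = (β - a)^3*f(β) = [9/2] / (β - a')^3.
Order-3 pole: residue = g''(a)/2; g''(6 - (1/3)*sqrt(354)) = -(243/26288512)*sqrt(354), so the residue is -(243/52577024)*sqrt(354).
The factor β**2 - 12*β - 10/3 splits as (β - a)(β - a') with a = 6 + (1/3)*sqrt(354), a' = 6 - (1/3)*sqrt(354). At the order-3 pole a set g(β) = (β - a)^3*f(β) = [9/2] / (β - a')^3.
Order-3 pole: residue = g''(a)/2; g''(6 + (1/3)*sqrt(354)) = (243/26288512)*sqrt(354), so the residue is (243/52577024)*sqrt(354).
List the singular points by increasing real part (a conjugate pair: the negative imaginary part first).

Radius of convergence at 0: -6 + (1/3)*sqrt(354).
At 6 - (1/3)*sqrt(354): a pole of order 3; residue -(243/52577024)*sqrt(354).
At 6 + (1/3)*sqrt(354): a pole of order 3; residue (243/52577024)*sqrt(354).


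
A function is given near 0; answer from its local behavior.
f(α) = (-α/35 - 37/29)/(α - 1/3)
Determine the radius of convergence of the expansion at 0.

Denominator factor (α - 1/3): pole of order 1 at 1/3, modulus 1/3.
The radius of convergence is the smallest modulus among the singular points: 1/3.

The radius of convergence is 1/3.


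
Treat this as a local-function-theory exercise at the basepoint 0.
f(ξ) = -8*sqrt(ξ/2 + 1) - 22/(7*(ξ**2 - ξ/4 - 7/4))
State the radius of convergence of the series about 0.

Denominator factor (ξ**2 - ξ/4 - 7/4): discriminant 113/16, real irrational roots 1/8 + (1/8)*sqrt(113) and 1/8 - (1/8)*sqrt(113); poles of order 1, moduli 1/8 + (1/8)*sqrt(113) and -1/8 + (1/8)*sqrt(113).
Branch term (-8)*sqrt(1 - ξ/(-2)): its argument vanishes at ξ = -2, a square-root branch point, modulus 2.
The radius of convergence is the smallest modulus among the singular points: -1/8 + (1/8)*sqrt(113).

The radius of convergence is -1/8 + (1/8)*sqrt(113).


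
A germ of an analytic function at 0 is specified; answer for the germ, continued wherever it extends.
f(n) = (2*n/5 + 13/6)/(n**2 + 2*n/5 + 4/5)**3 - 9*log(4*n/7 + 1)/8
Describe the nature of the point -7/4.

The point is a logarithmic branch point.

The term (-9/8)*log(1 - n/(-7/4)) has argument 1 - -7/4/(-7/4) = 0 at -7/4: a logarithmic (infinitely-sheeted) branch point; the remaining terms are analytic or single-valued there.


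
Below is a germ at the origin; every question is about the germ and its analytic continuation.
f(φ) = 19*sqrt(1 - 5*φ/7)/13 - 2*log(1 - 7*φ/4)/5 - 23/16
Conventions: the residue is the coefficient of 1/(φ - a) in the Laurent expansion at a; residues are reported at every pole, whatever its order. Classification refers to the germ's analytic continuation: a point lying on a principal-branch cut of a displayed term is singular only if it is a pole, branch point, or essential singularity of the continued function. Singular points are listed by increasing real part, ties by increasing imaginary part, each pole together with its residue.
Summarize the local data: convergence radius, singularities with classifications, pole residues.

Branch term (-2/5)*log(1 - φ/(4/7)): its argument vanishes at φ = 4/7, a logarithmic branch point, modulus 4/7.
Branch term (19/13)*sqrt(1 - φ/(7/5)): its argument vanishes at φ = 7/5, a square-root branch point, modulus 7/5.
The radius of convergence is the smallest modulus among the singular points: 4/7.
List the singular points by increasing real part (a conjugate pair: the negative imaginary part first).

Radius of convergence at 0: 4/7.
At 4/7: a logarithmic branch point.
At 7/5: an algebraic (square-root) branch point.


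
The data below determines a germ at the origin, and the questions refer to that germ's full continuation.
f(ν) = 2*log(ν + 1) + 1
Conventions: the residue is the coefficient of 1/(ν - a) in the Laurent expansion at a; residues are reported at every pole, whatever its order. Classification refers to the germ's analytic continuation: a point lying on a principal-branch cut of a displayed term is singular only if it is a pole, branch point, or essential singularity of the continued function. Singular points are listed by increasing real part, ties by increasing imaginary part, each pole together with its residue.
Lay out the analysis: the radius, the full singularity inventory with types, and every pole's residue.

Radius of convergence at 0: 1.
At -1: a logarithmic branch point.

Branch term (2)*log(1 - ν/(-1)): its argument vanishes at ν = -1, a logarithmic branch point, modulus 1.
The radius of convergence is the smallest modulus among the singular points: 1.


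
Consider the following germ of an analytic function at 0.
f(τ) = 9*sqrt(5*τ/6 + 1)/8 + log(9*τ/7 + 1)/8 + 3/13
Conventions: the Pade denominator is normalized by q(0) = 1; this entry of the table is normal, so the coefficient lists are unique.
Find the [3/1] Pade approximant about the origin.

The Pade approximant has numerator coefficients [141/104, 2772125095/1586306176, 1086947157/3416659456, -20945397097/573998788608]; denominator coefficients [1, 37736213/45758832].

Taylor coefficients needed (expand at 0): a_0 = 141/104, a_1 = 141/224, a_2 = -2521/12544, a_3 = 136187/1053696, a_4 = -37736213/354041856.
Write the denominator as Q(τ) = 1 + q1*τ. Requiring Q*f - P = O(τ^5) with deg P <= 3 kills the coefficients of τ^4..τ^4 in Q*f:
  τ^4: a_4 + q1*a_3 = 0, i.e. -37736213/354041856 + (136187/1053696)*q1 = 0.
Solving this linear system: q1 = 37736213/45758832.
The numerator is Q*f truncated at degree 3: P0 = a_0 = 141/104; P1 = a_1 + q1*a_0 = 2772125095/1586306176; P2 = a_2 + q1*a_1 = 1086947157/3416659456; P3 = a_3 + q1*a_2 = -20945397097/573998788608.


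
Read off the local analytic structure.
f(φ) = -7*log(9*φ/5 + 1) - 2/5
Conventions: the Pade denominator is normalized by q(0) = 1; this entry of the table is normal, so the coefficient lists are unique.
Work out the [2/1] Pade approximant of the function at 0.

The Pade approximant has numerator coefficients [-2/5, -327/25, -189/50]; denominator coefficients [1, 6/5].

Taylor coefficients needed (expand at 0): a_0 = -2/5, a_1 = -63/5, a_2 = 567/50, a_3 = -1701/125.
Write the denominator as Q(φ) = 1 + q1*φ. Requiring Q*f - P = O(φ^4) with deg P <= 2 kills the coefficients of φ^3..φ^3 in Q*f:
  φ^3: a_3 + q1*a_2 = 0, i.e. -1701/125 + (567/50)*q1 = 0.
Solving this linear system: q1 = 6/5.
The numerator is Q*f truncated at degree 2: P0 = a_0 = -2/5; P1 = a_1 + q1*a_0 = -327/25; P2 = a_2 + q1*a_1 = -189/50.


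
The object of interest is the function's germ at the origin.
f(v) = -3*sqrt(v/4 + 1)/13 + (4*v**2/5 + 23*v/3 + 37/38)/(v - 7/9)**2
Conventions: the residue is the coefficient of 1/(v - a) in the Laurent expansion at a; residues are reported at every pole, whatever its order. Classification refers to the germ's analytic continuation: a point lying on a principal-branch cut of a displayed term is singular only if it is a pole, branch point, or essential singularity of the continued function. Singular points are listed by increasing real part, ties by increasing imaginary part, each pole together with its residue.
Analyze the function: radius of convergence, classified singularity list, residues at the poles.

Radius of convergence at 0: 7/9.
At -4: an algebraic (square-root) branch point.
At 7/9: a pole of order 2; residue 401/45.

Denominator factor (v - 7/9)^2: pole of order 2 at 7/9, modulus 7/9.
Branch term (-3/13)*sqrt(1 - v/(-4)): its argument vanishes at v = -4, a square-root branch point, modulus 4.
The radius of convergence is the smallest modulus among the singular points: 7/9.
The branch term is analytic at 7/9 and contributes nothing to the residue; only the rational part matters.
At the order-2 pole 7/9 set g(v) = (v - (7/9))^2*(rational part) = 4*v**2/5 + 23*v/3 + 37/38.
Order-2 pole: residue = g'(a); g'(7/9) = 401/45, so the residue is 401/45.
List the singular points by increasing real part (a conjugate pair: the negative imaginary part first).


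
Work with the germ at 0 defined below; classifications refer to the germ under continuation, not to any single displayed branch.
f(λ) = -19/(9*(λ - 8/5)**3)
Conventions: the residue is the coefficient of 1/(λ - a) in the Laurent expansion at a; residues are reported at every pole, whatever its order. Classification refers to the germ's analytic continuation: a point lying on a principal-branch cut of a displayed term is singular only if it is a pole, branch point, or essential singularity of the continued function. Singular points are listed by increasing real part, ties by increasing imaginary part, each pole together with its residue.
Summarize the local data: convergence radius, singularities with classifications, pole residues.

Denominator factor (λ - 8/5)^3: pole of order 3 at 8/5, modulus 8/5.
The radius of convergence is the smallest modulus among the singular points: 8/5.
At the order-3 pole 8/5 set g(λ) = (λ - (8/5))^3*f(λ) = -19/9.
Order-3 pole: residue = g''(a)/2; g''(8/5) = 0, so the residue is 0.

Radius of convergence at 0: 8/5.
At 8/5: a pole of order 3; residue 0.


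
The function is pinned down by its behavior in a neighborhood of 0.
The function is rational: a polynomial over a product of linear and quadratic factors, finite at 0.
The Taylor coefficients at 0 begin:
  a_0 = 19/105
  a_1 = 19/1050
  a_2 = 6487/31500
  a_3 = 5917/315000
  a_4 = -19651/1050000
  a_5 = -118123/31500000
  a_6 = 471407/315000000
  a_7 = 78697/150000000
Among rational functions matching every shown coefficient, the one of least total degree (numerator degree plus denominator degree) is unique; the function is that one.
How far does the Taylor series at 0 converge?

No rational of total degree below 4 reproduces all 8 coefficients; solving the [2/2] Pade equations on them gives f(γ) = (20*γ**2/9 + 38/21)/(γ**2 - γ + 10), whose expansion matches every shown term.
Denominator factor (γ**2 - γ + 10): discriminant -39, complex-conjugate roots (1/2) + ((1/2)*sqrt(39))*i and (1/2) - ((1/2)*sqrt(39))*i; poles of order 1, moduli sqrt(10) and sqrt(10).
The radius of convergence is the smallest modulus among the singular points: sqrt(10).

The radius of convergence is sqrt(10).


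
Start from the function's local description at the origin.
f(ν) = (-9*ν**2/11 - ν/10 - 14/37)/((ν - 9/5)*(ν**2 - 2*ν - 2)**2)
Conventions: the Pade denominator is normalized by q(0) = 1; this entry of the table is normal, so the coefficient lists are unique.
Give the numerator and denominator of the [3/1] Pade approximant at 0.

The Pade approximant has numerator coefficients [35/666, 96541929/2492939528, 1956805547/13711167404, 13238891879/123400506636]; denominator coefficients [1, 145311061/75798837].

Taylor coefficients needed (expand at 0): a_0 = 35/666, a_1 = -1487/23976, a_2 = 16783/64152, a_3 = -8422093/21362616, a_4 = 145311061/192263544.
Write the denominator as Q(ν) = 1 + q1*ν. Requiring Q*f - P = O(ν^5) with deg P <= 3 kills the coefficients of ν^4..ν^4 in Q*f:
  ν^4: a_4 + q1*a_3 = 0, i.e. 145311061/192263544 + (-8422093/21362616)*q1 = 0.
Solving this linear system: q1 = 145311061/75798837.
The numerator is Q*f truncated at degree 3: P0 = a_0 = 35/666; P1 = a_1 + q1*a_0 = 96541929/2492939528; P2 = a_2 + q1*a_1 = 1956805547/13711167404; P3 = a_3 + q1*a_2 = 13238891879/123400506636.


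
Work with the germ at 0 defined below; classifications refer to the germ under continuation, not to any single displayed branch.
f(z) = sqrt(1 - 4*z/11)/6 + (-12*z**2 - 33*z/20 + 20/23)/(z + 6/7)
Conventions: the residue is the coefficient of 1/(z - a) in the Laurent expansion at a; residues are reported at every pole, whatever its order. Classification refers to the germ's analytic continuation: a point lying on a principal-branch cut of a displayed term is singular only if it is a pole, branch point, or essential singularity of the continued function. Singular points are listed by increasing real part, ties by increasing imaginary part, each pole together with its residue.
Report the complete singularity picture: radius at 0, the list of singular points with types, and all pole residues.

Radius of convergence at 0: 6/7.
At -6/7: a pole of order 1; residue -73621/11270.
At 11/4: an algebraic (square-root) branch point.

Denominator factor (z + 6/7): pole of order 1 at -6/7, modulus 6/7.
Branch term (1/6)*sqrt(1 - z/(11/4)): its argument vanishes at z = 11/4, a square-root branch point, modulus 11/4.
The radius of convergence is the smallest modulus among the singular points: 6/7.
The branch term is analytic at -6/7 and contributes nothing to the residue; only the rational part matters.
At the order-1 pole -6/7 set g(z) = (z - (-6/7))*(rational part) = -12*z**2 - 33*z/20 + 20/23.
Simple pole: residue = g(a) at a = -6/7, which is -73621/11270.
List the singular points by increasing real part (a conjugate pair: the negative imaginary part first).


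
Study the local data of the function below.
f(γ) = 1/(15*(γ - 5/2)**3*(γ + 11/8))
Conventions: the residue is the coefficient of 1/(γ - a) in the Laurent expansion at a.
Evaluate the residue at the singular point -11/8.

The residue is -512/446865.

At the order-1 pole -11/8 set g(γ) = (γ - (-11/8))*f(γ) = 1/(15*(γ - 5/2)**3).
Simple pole: residue = g(a) at a = -11/8, which is -512/446865.


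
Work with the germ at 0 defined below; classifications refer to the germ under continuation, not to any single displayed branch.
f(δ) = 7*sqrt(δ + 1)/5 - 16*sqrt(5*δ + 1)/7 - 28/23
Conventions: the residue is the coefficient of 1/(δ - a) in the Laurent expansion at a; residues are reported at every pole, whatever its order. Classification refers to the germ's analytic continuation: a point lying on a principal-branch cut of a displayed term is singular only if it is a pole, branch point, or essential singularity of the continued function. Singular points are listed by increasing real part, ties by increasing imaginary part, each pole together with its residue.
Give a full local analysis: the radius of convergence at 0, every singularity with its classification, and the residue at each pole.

Radius of convergence at 0: 1/5.
At -1: an algebraic (square-root) branch point.
At -1/5: an algebraic (square-root) branch point.

Branch term (-16/7)*sqrt(1 - δ/(-1/5)): its argument vanishes at δ = -1/5, a square-root branch point, modulus 1/5.
Branch term (7/5)*sqrt(1 - δ/(-1)): its argument vanishes at δ = -1, a square-root branch point, modulus 1.
The radius of convergence is the smallest modulus among the singular points: 1/5.
List the singular points by increasing real part (a conjugate pair: the negative imaginary part first).


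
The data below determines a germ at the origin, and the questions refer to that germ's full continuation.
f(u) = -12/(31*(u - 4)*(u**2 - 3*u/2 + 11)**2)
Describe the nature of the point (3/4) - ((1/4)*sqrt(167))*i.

The point is a pole of order 2.

The denominator factor u**2 - 3*u/2 + 11 vanishes at (3/4) - ((1/4)*sqrt(167))*i and appears to the power 2; the numerator there equals -12/31, nonzero, and no other factor vanishes.
Hence a pole whose order is the multiplicity, 2.


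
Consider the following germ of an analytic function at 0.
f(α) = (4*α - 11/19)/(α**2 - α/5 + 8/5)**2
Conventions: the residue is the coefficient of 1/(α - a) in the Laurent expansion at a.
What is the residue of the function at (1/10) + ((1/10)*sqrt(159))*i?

The factor α**2 - α/5 + 8/5 splits as (α - a)(α - a') with a = (1/10) + ((1/10)*sqrt(159))*i, a' = (1/10) - ((1/10)*sqrt(159))*i. At the order-2 pole a set g(α) = (α - a)^2*f(α) = [4*α - 11/19] / (α - a')^2.
Order-2 pole: residue = g'(a); g'((1/10) + ((1/10)*sqrt(159))*i) = ((850/480339)*sqrt(159))*i, so the residue is ((850/480339)*sqrt(159))*i.

The residue is ((850/480339)*sqrt(159))*i.


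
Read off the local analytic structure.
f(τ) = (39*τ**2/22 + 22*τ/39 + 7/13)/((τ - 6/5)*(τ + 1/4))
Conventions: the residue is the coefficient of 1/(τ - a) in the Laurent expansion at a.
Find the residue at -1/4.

The residue is -34885/99528.

At the order-1 pole -1/4 set g(τ) = (τ - (-1/4))*f(τ) = (39*τ**2/22 + 22*τ/39 + 7/13)/(τ - 6/5).
Simple pole: residue = g(a) at a = -1/4, which is -34885/99528.


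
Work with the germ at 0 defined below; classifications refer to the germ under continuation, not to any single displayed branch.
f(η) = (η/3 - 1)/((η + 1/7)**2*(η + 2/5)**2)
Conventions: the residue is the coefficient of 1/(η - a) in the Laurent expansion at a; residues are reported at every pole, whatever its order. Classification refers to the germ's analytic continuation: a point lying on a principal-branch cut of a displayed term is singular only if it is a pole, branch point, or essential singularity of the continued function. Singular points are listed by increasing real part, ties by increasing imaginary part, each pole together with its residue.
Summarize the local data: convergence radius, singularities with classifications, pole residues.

Denominator factor (η + 2/5)^2: pole of order 2 at -2/5, modulus 2/5.
Denominator factor (η + 1/7)^2: pole of order 2 at -1/7, modulus 1/7.
The radius of convergence is the smallest modulus among the singular points: 1/7.
At the order-2 pole -2/5 set g(η) = (η - (-2/5))^2*f(η) = (η/3 - 1)/(η + 1/7)**2.
Order-2 pole: residue = g'(a); g'(-2/5) = -280525/2187, so the residue is -280525/2187.
At the order-2 pole -1/7 set g(η) = (η - (-1/7))^2*f(η) = (η/3 - 1)/(η + 2/5)**2.
Order-2 pole: residue = g'(a); g'(-1/7) = 280525/2187, so the residue is 280525/2187.
List the singular points by increasing real part (a conjugate pair: the negative imaginary part first).

Radius of convergence at 0: 1/7.
At -2/5: a pole of order 2; residue -280525/2187.
At -1/7: a pole of order 2; residue 280525/2187.


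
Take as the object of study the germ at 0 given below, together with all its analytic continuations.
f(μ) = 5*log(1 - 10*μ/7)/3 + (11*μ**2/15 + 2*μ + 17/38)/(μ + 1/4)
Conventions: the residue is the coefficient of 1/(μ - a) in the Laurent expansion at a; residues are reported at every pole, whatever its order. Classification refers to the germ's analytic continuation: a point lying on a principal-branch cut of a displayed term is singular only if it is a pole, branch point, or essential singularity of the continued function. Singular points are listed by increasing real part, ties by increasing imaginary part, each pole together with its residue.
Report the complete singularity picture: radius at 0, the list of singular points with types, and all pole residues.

Radius of convergence at 0: 1/4.
At -1/4: a pole of order 1; residue -31/4560.
At 7/10: a logarithmic branch point.

Denominator factor (μ + 1/4): pole of order 1 at -1/4, modulus 1/4.
Branch term (5/3)*log(1 - μ/(7/10)): its argument vanishes at μ = 7/10, a logarithmic branch point, modulus 7/10.
The radius of convergence is the smallest modulus among the singular points: 1/4.
The branch term is analytic at -1/4 and contributes nothing to the residue; only the rational part matters.
At the order-1 pole -1/4 set g(μ) = (μ - (-1/4))*(rational part) = 11*μ**2/15 + 2*μ + 17/38.
Simple pole: residue = g(a) at a = -1/4, which is -31/4560.
List the singular points by increasing real part (a conjugate pair: the negative imaginary part first).


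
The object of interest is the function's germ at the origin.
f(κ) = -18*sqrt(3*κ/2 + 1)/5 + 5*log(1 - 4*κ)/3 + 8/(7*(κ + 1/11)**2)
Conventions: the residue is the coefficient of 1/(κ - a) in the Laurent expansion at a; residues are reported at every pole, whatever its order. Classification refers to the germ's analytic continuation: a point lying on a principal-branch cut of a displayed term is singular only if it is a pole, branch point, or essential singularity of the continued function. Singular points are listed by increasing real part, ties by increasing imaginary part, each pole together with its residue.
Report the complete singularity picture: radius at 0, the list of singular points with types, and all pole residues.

Radius of convergence at 0: 1/11.
At -2/3: an algebraic (square-root) branch point.
At -1/11: a pole of order 2; residue 0.
At 1/4: a logarithmic branch point.

Denominator factor (κ + 1/11)^2: pole of order 2 at -1/11, modulus 1/11.
Branch term (5/3)*log(1 - κ/(1/4)): its argument vanishes at κ = 1/4, a logarithmic branch point, modulus 1/4.
Branch term (-18/5)*sqrt(1 - κ/(-2/3)): its argument vanishes at κ = -2/3, a square-root branch point, modulus 2/3.
The radius of convergence is the smallest modulus among the singular points: 1/11.
The branch terms are analytic at -1/11 and contribute nothing to the residue; only the rational part matters.
At the order-2 pole -1/11 set g(κ) = (κ - (-1/11))^2*(rational part) = 8/7.
Order-2 pole: residue = g'(a); g'(-1/11) = 0, so the residue is 0.
List the singular points by increasing real part (a conjugate pair: the negative imaginary part first).


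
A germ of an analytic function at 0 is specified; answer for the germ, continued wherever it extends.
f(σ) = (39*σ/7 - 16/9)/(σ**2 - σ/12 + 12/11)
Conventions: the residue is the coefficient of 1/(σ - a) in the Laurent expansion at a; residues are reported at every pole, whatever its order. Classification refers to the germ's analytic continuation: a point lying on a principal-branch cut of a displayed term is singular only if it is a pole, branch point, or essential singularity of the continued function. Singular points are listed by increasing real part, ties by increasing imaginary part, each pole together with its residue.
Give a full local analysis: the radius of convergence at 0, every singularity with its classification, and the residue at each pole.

Denominator factor (σ**2 - σ/12 + 12/11): discriminant -6901/1584, complex-conjugate roots (1/24) + ((1/264)*sqrt(75911))*i and (1/24) - ((1/264)*sqrt(75911))*i; poles of order 1, moduli (2/11)*sqrt(33) and (2/11)*sqrt(33).
The radius of convergence is the smallest modulus among the singular points: (2/11)*sqrt(33).
The factor σ**2 - σ/12 + 12/11 splits as (σ - a)(σ - a') with a = (1/24) - ((1/264)*sqrt(75911))*i, a' = (1/24) + ((1/264)*sqrt(75911))*i. At the order-1 pole a set g(σ) = (σ - a)*f(σ) = [39*σ/7 - 16/9] / (σ - a').
Simple pole: residue = g(a) at a = (1/24) - ((1/264)*sqrt(75911))*i, which is (39/14) - ((779/289842)*sqrt(75911))*i.
The factor σ**2 - σ/12 + 12/11 splits as (σ - a)(σ - a') with a = (1/24) + ((1/264)*sqrt(75911))*i, a' = (1/24) - ((1/264)*sqrt(75911))*i. At the order-1 pole a set g(σ) = (σ - a)*f(σ) = [39*σ/7 - 16/9] / (σ - a').
Simple pole: residue = g(a) at a = (1/24) + ((1/264)*sqrt(75911))*i, which is (39/14) + ((779/289842)*sqrt(75911))*i.
List the singular points by increasing real part (a conjugate pair: the negative imaginary part first).

Radius of convergence at 0: (2/11)*sqrt(33).
At (1/24) - ((1/264)*sqrt(75911))*i: a pole of order 1; residue (39/14) - ((779/289842)*sqrt(75911))*i.
At (1/24) + ((1/264)*sqrt(75911))*i: a pole of order 1; residue (39/14) + ((779/289842)*sqrt(75911))*i.


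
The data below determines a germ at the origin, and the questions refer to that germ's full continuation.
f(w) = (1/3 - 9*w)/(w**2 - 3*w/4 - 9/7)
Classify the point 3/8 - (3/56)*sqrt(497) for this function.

The point is a pole of order 1.

The denominator factor w**2 - 3*w/4 - 9/7 vanishes at 3/8 - (3/56)*sqrt(497) and appears to the power 1; the numerator there equals -73/24 + (27/56)*sqrt(497), nonzero, and no other factor vanishes.
Hence a pole whose order is the multiplicity, 1.


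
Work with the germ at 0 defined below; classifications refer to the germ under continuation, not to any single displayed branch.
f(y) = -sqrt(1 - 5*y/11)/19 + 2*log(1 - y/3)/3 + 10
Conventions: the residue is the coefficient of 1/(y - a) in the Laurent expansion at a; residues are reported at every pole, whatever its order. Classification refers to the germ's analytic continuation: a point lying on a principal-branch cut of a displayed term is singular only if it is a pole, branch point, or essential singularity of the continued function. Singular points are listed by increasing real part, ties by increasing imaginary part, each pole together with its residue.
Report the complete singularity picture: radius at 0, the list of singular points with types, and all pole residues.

Radius of convergence at 0: 11/5.
At 11/5: an algebraic (square-root) branch point.
At 3: a logarithmic branch point.

Branch term (-1/19)*sqrt(1 - y/(11/5)): its argument vanishes at y = 11/5, a square-root branch point, modulus 11/5.
Branch term (2/3)*log(1 - y/(3)): its argument vanishes at y = 3, a logarithmic branch point, modulus 3.
The radius of convergence is the smallest modulus among the singular points: 11/5.
List the singular points by increasing real part (a conjugate pair: the negative imaginary part first).


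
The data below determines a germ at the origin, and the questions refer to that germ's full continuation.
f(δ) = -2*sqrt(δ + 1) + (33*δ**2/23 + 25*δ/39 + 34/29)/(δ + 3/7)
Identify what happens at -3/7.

The point is a pole of order 1.

The denominator factor δ + 3/7 vanishes at -3/7 and appears to the power 1; the numerator there equals 493378/424879, nonzero, and no other factor vanishes.
The branch terms are analytic at this point.
Hence a pole whose order is the multiplicity, 1.


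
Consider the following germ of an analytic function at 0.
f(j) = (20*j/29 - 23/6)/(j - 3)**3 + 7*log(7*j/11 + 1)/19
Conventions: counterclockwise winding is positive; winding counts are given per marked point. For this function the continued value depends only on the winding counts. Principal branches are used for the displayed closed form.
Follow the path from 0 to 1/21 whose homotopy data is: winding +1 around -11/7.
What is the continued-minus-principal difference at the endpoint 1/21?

The rational part is single-valued and drops out of the difference; each branch term changes only by its own monodromy.
(7/19)*log(1 - j/(-11/7)): each positive loop around -11/7 adds 2*pi*i to the log, so winding +1 contributes (7/19)*(1)*2*pi*i = (14/19)*pi*i.
Summing the contributions at j = 1/21 gives (14/19)*pi*i.

Continued minus principal equals (14/19)*pi*i.


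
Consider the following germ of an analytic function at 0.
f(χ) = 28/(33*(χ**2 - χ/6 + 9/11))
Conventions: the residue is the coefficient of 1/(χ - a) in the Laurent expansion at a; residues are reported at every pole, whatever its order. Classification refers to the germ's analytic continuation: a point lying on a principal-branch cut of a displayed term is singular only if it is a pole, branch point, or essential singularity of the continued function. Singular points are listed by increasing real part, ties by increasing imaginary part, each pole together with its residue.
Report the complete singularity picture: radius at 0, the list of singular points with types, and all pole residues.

Radius of convergence at 0: (3/11)*sqrt(11).
At (1/12) - ((1/132)*sqrt(14135))*i: a pole of order 1; residue ((56/14135)*sqrt(14135))*i.
At (1/12) + ((1/132)*sqrt(14135))*i: a pole of order 1; residue -((56/14135)*sqrt(14135))*i.

Denominator factor (χ**2 - χ/6 + 9/11): discriminant -1285/396, complex-conjugate roots (1/12) + ((1/132)*sqrt(14135))*i and (1/12) - ((1/132)*sqrt(14135))*i; poles of order 1, moduli (3/11)*sqrt(11) and (3/11)*sqrt(11).
The radius of convergence is the smallest modulus among the singular points: (3/11)*sqrt(11).
The factor χ**2 - χ/6 + 9/11 splits as (χ - a)(χ - a') with a = (1/12) - ((1/132)*sqrt(14135))*i, a' = (1/12) + ((1/132)*sqrt(14135))*i. At the order-1 pole a set g(χ) = (χ - a)*f(χ) = [28/33] / (χ - a').
Simple pole: residue = g(a) at a = (1/12) - ((1/132)*sqrt(14135))*i, which is ((56/14135)*sqrt(14135))*i.
The factor χ**2 - χ/6 + 9/11 splits as (χ - a)(χ - a') with a = (1/12) + ((1/132)*sqrt(14135))*i, a' = (1/12) - ((1/132)*sqrt(14135))*i. At the order-1 pole a set g(χ) = (χ - a)*f(χ) = [28/33] / (χ - a').
Simple pole: residue = g(a) at a = (1/12) + ((1/132)*sqrt(14135))*i, which is -((56/14135)*sqrt(14135))*i.
List the singular points by increasing real part (a conjugate pair: the negative imaginary part first).
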